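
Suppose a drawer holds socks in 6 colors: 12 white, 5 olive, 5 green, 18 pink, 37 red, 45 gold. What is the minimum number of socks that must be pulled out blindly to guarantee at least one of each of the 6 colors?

The hardest color to obtain is olive: we could draw every other sock first — 122 − 5 = 117 socks — without a single olive one.
The next draw must be olive, so 117 + 1 = 118.

118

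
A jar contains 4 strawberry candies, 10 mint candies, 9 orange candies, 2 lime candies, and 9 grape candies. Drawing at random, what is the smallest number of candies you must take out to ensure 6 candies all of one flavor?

In the worst case we take at most 5 of each flavor, but all 4 strawberry and all 2 lime (fewer than 5), giving 4 + 5 + 5 + 2 + 5 = 21.
One more candy then forces some flavor to 6, so 21 + 1 = 22.

22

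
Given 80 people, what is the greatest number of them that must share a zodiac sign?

There are 12 zodiac signs, which serve as the pigeonholes.
If each of the 12 zodiac signs held at most 6, the total would be at most 12 × 6 = 72 < 80, a contradiction.
So at least one holds ⌈80/12⌉ = 7.

7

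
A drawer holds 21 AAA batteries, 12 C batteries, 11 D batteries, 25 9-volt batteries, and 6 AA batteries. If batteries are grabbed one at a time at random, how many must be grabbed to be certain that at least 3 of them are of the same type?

11

Treat the 5 types as pigeonholes.
The worst case takes 2 batteries of each type without reaching 3 of any: 5 × 2 = 10.
The next battery must bring some type to 3, so 10 + 1 = 11.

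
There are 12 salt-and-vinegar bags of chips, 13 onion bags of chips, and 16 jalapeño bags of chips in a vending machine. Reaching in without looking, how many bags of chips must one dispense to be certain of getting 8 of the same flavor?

Treat the 3 flavors as pigeonholes.
The worst case takes 7 bags of chips of each flavor without reaching 8 of any: 3 × 7 = 21.
The next bag of chips must bring some flavor to 8, so 21 + 1 = 22.

22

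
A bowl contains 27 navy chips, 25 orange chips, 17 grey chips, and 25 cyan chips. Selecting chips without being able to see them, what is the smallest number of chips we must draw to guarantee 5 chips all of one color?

Treat the 4 colors as pigeonholes.
The worst case takes 4 chips of each color without reaching 5 of any: 4 × 4 = 16.
The next chip must bring some color to 5, so 16 + 1 = 17.

17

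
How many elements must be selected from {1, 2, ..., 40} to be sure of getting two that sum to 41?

21

Partition {1, …, 40} into 20 pairs: {1,40}, {2,39}, …, {20,21}.
Choosing 20 integers — say the integers 1 through 20 — takes one from each pair and avoids the property.
Choosing 21 forces two into the same pair by pigeonhole, and those sum to 41. So 21.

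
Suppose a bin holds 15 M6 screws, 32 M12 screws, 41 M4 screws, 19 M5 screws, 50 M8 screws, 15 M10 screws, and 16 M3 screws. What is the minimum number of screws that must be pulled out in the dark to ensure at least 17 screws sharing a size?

111

In the worst case we take at most 16 of each size, but all 15 M6 and all 15 M10 (fewer than 16), giving 15 + 16 + 16 + 16 + 16 + 15 + 16 = 110.
One more screw then forces some size to 17, so 110 + 1 = 111.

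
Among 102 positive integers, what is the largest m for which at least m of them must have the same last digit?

11

The 102 positive integers fall into 10 possible last digits.
If each of the 10 possible last digits held at most 10, the total would be at most 10 × 10 = 100 < 102, a contradiction.
So at least one holds ⌈102/10⌉ = 11.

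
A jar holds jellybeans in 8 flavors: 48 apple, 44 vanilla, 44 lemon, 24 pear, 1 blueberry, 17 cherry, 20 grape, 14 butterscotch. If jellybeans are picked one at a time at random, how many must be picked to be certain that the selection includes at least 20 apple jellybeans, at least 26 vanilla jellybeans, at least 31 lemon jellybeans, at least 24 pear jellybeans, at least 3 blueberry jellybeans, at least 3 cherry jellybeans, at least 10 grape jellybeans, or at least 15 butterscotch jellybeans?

The worst case stops just short of every target: 19 apple, 25 vanilla, 30 lemon, 23 pear, all 1 blueberry, 2 cherry, 9 grape, 14 butterscotch — 19 + 25 + 30 + 23 + 1 + 2 + 9 + 14 = 123 jellybeans.
One more jellybean must push some flavor to its target, so 123 + 1 = 124.

124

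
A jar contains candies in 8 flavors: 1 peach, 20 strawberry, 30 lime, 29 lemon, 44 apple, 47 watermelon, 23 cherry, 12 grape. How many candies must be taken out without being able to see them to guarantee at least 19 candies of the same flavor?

122

Treat the 8 flavors as pigeonholes.
In the worst case we take at most 18 of each flavor, but all 1 peach and all 12 grape (fewer than 18), giving 1 + 18 + 18 + 18 + 18 + 18 + 18 + 12 = 121.
One more candy then forces some flavor to 19, so 121 + 1 = 122.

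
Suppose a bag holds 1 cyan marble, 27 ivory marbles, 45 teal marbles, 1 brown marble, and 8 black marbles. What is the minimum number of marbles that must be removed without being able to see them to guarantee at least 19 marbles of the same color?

Treat the 5 colors as pigeonholes.
In the worst case we take at most 18 of each color, but all 1 cyan, all 1 brown, and all 8 black (fewer than 18), giving 1 + 18 + 18 + 1 + 8 = 46.
One more marble then forces some color to 19, so 46 + 1 = 47.

47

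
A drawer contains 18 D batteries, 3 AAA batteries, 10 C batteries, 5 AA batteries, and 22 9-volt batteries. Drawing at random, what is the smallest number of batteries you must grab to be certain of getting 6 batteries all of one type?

Treat the 5 types as pigeonholes.
In the worst case we take at most 5 of each type, but all 3 AAA (fewer than 5), giving 5 + 3 + 5 + 5 + 5 = 23.
One more battery then forces some type to 6, so 23 + 1 = 24.

24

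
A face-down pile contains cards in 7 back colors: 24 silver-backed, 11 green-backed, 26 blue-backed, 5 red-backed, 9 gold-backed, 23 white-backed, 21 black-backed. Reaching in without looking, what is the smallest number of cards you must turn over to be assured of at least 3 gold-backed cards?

The worst case draws every non-gold-backed card first: 24 + 11 + 26 + 5 + 23 + 21 = 110.
The next 3 draws are then forced to be gold-backed, giving 110 + 3 = 113.

113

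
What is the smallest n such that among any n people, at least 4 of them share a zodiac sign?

There are 12 zodiac signs acting as pigeonholes.
With 12 × 3 = 36 people we could place exactly 3 in each, with no class reaching 4.
One more forces some class to hold 4, so 36 + 1 = 37.

37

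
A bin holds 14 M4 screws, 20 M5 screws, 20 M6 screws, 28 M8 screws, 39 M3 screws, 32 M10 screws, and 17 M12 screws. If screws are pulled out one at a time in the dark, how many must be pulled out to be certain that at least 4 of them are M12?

The worst case draws every non-M12 screw first: 14 + 20 + 20 + 28 + 39 + 32 = 153.
The next 4 draws are then forced to be M12, giving 153 + 4 = 157.

157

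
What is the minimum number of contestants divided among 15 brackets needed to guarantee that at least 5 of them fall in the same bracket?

There are 15 brackets acting as pigeonholes.
With 15 × 4 = 60 contestants we could place exactly 4 in each, with no class reaching 5.
One more forces some class to hold 5, so 60 + 1 = 61.

61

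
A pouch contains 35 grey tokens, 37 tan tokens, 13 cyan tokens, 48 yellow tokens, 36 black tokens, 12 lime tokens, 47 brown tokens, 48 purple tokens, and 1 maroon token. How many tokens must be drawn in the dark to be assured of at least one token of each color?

277

The hardest color to obtain is maroon: we could draw every other token first — 277 − 1 = 276 tokens — without a single maroon one.
The next draw must be maroon, so 276 + 1 = 277.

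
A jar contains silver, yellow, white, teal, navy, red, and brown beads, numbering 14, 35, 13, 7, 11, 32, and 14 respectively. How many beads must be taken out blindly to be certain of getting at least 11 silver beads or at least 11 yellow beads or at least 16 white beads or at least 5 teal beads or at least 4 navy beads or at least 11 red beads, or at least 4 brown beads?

54

The worst case stops just short of every target: 10 silver, 10 yellow, all 13 white, 4 teal, 3 navy, 10 red, 3 brown — 10 + 10 + 13 + 4 + 3 + 10 + 3 = 53 beads.
One more bead must push some color to its target, so 53 + 1 = 54.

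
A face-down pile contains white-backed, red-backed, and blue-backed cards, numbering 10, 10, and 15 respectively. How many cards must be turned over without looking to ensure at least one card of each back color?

26

The hardest back color to obtain is white-backed: we could draw every other card first — 35 − 10 = 25 cards — without a single white-backed one.
The next draw must be white-backed, so 25 + 1 = 26.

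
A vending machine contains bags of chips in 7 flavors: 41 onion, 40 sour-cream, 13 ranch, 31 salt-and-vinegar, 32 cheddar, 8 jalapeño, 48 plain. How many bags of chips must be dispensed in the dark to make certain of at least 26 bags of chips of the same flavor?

147

Treat the 7 flavors as pigeonholes.
In the worst case we take at most 25 of each flavor, but all 13 ranch and all 8 jalapeño (fewer than 25), giving 25 + 25 + 13 + 25 + 25 + 8 + 25 = 146.
One more bag of chips then forces some flavor to 26, so 146 + 1 = 147.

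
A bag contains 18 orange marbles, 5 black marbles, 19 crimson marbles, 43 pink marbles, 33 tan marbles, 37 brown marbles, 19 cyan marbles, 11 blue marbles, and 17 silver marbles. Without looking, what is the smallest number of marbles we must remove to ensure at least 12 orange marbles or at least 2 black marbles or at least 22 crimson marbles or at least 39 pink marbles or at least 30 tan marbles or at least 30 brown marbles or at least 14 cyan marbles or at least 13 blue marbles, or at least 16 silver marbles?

Each of the 9 colors has its own threshold; avoid all of them simultaneously.
The worst case stops just short of every target: 11 orange, 1 black, all 19 crimson, 38 pink, 29 tan, 29 brown, 13 cyan, all 11 blue, 15 silver — 11 + 1 + 19 + 38 + 29 + 29 + 13 + 11 + 15 = 166 marbles.
One more marble must push some color to its target, so 166 + 1 = 167.

167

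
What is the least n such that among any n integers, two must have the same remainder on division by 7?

8

Two integers differ by a multiple of 7 exactly when they share a remainder mod 7.
There are 7 residue classes mod 7, so 7 integers can all lie in distinct classes.
One more integer must repeat a residue, giving a difference divisible by 7. So n = 7 + 1 = 8.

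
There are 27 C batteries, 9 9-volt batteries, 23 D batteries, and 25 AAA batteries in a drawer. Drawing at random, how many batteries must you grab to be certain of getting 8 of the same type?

The worst case takes 7 batteries of each type without reaching 8 of any: 4 × 7 = 28.
The next battery must bring some type to 8, so 28 + 1 = 29.

29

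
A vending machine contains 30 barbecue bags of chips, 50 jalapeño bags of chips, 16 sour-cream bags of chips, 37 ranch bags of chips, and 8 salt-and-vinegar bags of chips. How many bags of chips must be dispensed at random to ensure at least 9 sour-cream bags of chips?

The worst case draws every non-sour-cream bag of chips first: 30 + 50 + 37 + 8 = 125.
The next 9 draws are then forced to be sour-cream, giving 125 + 9 = 134.

134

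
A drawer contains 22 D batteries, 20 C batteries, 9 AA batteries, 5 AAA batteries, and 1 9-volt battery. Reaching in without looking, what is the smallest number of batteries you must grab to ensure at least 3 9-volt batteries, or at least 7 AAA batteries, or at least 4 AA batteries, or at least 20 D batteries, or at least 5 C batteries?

33

The worst case stops just short of every target: 19 D, 4 C, 3 AA, all 5 AAA, all 1 9-volt — 19 + 4 + 3 + 5 + 1 = 32 batteries.
One more battery must push some type to its target, so 32 + 1 = 33.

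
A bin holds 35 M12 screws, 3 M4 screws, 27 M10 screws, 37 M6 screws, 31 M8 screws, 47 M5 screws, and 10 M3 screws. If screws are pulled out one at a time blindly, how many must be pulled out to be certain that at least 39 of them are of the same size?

In the worst case we take at most 38 of each size, but all 35 M12, all 3 M4, all 27 M10, all 37 M6, all 31 M8, and all 10 M3 (fewer than 38), giving 35 + 3 + 27 + 37 + 31 + 38 + 10 = 181.
One more screw then forces some size to 39, so 181 + 1 = 182.

182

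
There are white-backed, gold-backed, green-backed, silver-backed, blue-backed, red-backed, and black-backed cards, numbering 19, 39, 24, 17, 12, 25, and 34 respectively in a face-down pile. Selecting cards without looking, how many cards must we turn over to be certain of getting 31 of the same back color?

In the worst case we take at most 30 of each back color, but all 19 white-backed, all 24 green-backed, all 17 silver-backed, all 12 blue-backed, and all 25 red-backed (fewer than 30), giving 19 + 30 + 24 + 17 + 12 + 25 + 30 = 157.
One more card then forces some back color to 31, so 157 + 1 = 158.

158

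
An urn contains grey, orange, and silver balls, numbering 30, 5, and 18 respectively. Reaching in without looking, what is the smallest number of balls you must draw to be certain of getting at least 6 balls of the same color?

Treat the 3 colors as pigeonholes.
The worst case takes 5 balls of each color without reaching 6 of any: 3 × 5 = 15.
The next ball must bring some color to 6, so 15 + 1 = 16.

16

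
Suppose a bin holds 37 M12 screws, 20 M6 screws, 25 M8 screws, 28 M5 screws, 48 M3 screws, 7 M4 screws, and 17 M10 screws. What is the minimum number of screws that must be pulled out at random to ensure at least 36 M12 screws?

181

To avoid M12 screws as long as possible, exhaust the other 6 sizes first.
The worst case draws every non-M12 screw first: 20 + 25 + 28 + 48 + 7 + 17 = 145.
The next 36 draws are then forced to be M12, giving 145 + 36 = 181.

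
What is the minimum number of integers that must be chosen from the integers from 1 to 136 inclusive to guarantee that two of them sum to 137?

Partition {1, …, 136} into 68 pairs: {1,136}, {2,135}, …, {68,69}.
Choosing 68 integers — say the integers 1 through 68 — takes one from each pair and avoids the property.
Choosing 69 forces two into the same pair by pigeonhole, and those sum to 137. So 69.

69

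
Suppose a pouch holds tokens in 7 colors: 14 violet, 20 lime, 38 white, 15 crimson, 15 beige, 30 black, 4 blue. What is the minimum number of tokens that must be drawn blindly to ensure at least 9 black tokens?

The worst case draws every non-black token first: 14 + 20 + 38 + 15 + 15 + 4 = 106.
The next 9 draws are then forced to be black, giving 106 + 9 = 115.

115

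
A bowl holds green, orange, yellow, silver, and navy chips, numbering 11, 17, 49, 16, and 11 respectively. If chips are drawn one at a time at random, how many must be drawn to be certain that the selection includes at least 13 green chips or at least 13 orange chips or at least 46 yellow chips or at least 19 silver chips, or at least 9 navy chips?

The worst case stops just short of every target: all 11 green, 12 orange, 45 yellow, all 16 silver, 8 navy — 11 + 12 + 45 + 16 + 8 = 92 chips.
One more chip must push some color to its target, so 92 + 1 = 93.

93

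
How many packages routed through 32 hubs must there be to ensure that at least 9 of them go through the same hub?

257

There are 32 hubs acting as pigeonholes.
With 32 × 8 = 256 packages we could place exactly 8 in each, with no class reaching 9.
One more forces some class to hold 9, so 256 + 1 = 257.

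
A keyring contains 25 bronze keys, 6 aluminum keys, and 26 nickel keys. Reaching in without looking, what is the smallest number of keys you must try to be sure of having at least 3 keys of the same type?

Treat the 3 types as pigeonholes.
The worst case takes 2 keys of each type without reaching 3 of any: 3 × 2 = 6.
The next key must bring some type to 3, so 6 + 1 = 7.

7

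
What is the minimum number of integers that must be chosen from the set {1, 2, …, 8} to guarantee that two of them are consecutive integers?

Partition {1, …, 8} into 4 pairs: {1,2}, {3,4}, …, {7,8}.
Choosing 4 integers — say the 4 even numbers 2, 4, …, 8 — takes one from each pair and avoids the property.
Choosing 5 forces two into the same pair by pigeonhole, and those are consecutive. So 5.

5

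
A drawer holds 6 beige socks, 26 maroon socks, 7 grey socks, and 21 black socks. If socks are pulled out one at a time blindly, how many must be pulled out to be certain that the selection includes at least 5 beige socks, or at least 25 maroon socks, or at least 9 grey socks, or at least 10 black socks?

Each of the 4 colors has its own threshold; avoid all of them simultaneously.
The worst case stops just short of every target: 4 beige, 24 maroon, all 7 grey, 9 black — 4 + 24 + 7 + 9 = 44 socks.
One more sock must push some color to its target, so 44 + 1 = 45.

45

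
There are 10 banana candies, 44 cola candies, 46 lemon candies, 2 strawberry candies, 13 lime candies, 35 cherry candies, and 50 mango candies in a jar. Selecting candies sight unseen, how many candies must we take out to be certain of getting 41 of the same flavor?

In the worst case we take at most 40 of each flavor, but all 10 banana, all 2 strawberry, all 13 lime, and all 35 cherry (fewer than 40), giving 10 + 40 + 40 + 2 + 13 + 35 + 40 = 180.
One more candy then forces some flavor to 41, so 180 + 1 = 181.

181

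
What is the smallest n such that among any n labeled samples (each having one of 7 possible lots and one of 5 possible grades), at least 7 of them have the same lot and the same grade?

211

There are 7 × 5 = 35 (lot, grade) combinations acting as pigeonholes.
With 35 × 6 = 210 labeled samples we could place exactly 6 in each, with no (lot, grade) pair reaching 7.
One more forces some (lot, grade) pair to hold 7, so 210 + 1 = 211.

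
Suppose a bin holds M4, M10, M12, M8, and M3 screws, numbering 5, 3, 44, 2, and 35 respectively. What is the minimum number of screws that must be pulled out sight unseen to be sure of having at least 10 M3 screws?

The worst case draws every non-M3 screw first: 5 + 3 + 44 + 2 = 54.
The next 10 draws are then forced to be M3, giving 54 + 10 = 64.

64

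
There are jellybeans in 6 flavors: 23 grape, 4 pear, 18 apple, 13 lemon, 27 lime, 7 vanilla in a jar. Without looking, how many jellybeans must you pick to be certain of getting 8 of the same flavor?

Treat the 6 flavors as pigeonholes.
In the worst case we take at most 7 of each flavor, but all 4 pear (fewer than 7), giving 7 + 4 + 7 + 7 + 7 + 7 = 39.
One more jellybean then forces some flavor to 8, so 39 + 1 = 40.

40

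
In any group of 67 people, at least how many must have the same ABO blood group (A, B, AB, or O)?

If each of the 4 ABO blood groups held at most 16, the total would be at most 4 × 16 = 64 < 67, a contradiction.
So at least one holds ⌈67/4⌉ = 17.

17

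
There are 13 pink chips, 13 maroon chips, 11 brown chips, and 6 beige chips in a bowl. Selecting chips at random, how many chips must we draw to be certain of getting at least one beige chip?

The worst case draws every non-beige chip first: 13 + 13 + 11 = 37.
The next draw is then forced to be beige, giving 37 + 1 = 38.

38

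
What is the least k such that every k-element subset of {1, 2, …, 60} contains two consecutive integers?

Partition {1, …, 60} into 30 pairs: {1,2}, {3,4}, …, {59,60}.
Choosing 30 integers — say the 30 even numbers 2, 4, …, 60 — takes one from each pair and avoids the property.
Choosing 31 forces two into the same pair by pigeonhole, and those are consecutive. So 31.

31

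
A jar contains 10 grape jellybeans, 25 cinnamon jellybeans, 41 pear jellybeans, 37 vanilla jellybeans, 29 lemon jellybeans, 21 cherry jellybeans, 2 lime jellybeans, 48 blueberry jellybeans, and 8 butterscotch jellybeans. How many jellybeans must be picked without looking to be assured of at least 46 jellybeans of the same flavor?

Treat the 9 flavors as pigeonholes.
In the worst case we take at most 45 of each flavor, but all 10 grape, all 25 cinnamon, all 41 pear, all 37 vanilla, all 29 lemon, all 21 cherry, all 2 lime, and all 8 butterscotch (fewer than 45), giving 10 + 25 + 41 + 37 + 29 + 21 + 2 + 45 + 8 = 218.
One more jellybean then forces some flavor to 46, so 218 + 1 = 219.

219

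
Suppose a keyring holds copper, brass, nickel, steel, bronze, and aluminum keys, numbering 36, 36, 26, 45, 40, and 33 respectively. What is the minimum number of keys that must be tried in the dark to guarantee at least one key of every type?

191

The hardest type to obtain is nickel: we could draw every other key first — 216 − 26 = 190 keys — without a single nickel one.
The next draw must be nickel, so 190 + 1 = 191.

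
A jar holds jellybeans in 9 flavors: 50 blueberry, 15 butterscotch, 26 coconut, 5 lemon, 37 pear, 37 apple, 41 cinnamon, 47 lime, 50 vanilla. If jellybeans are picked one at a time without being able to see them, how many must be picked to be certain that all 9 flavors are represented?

The hardest flavor to obtain is lemon: we could draw every other jellybean first — 308 − 5 = 303 jellybeans — without a single lemon one.
The next draw must be lemon, so 303 + 1 = 304.

304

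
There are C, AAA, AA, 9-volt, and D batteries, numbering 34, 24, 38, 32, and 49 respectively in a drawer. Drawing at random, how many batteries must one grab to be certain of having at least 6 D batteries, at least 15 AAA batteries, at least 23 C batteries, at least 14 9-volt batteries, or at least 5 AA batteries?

59

Each of the 5 types has its own threshold; avoid all of them simultaneously.
The worst case stops just short of every target: 22 C, 14 AAA, 4 AA, 13 9-volt, 5 D — 22 + 14 + 4 + 13 + 5 = 58 batteries.
One more battery must push some type to its target, so 58 + 1 = 59.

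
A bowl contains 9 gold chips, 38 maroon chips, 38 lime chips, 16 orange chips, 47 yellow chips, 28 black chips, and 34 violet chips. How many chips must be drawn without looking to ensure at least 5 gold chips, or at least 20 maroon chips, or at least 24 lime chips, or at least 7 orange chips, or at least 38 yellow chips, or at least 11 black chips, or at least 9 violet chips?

108

The worst case stops just short of every target: 4 gold, 19 maroon, 23 lime, 6 orange, 37 yellow, 10 black, 8 violet — 4 + 19 + 23 + 6 + 37 + 10 + 8 = 107 chips.
One more chip must push some color to its target, so 107 + 1 = 108.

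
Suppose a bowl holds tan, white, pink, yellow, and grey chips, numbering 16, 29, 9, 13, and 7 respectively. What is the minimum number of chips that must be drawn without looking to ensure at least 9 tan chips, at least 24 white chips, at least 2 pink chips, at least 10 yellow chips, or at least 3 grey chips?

The worst case stops just short of every target: 8 tan, 23 white, 1 pink, 9 yellow, 2 grey — 8 + 23 + 1 + 9 + 2 = 43 chips.
One more chip must push some color to its target, so 43 + 1 = 44.

44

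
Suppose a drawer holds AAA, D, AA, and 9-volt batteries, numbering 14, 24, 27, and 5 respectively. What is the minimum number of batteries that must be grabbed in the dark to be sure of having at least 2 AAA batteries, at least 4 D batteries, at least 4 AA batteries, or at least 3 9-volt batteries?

Each of the 4 types has its own threshold; avoid all of them simultaneously.
The worst case stops just short of every target: 1 AAA, 3 D, 3 AA, 2 9-volt — 1 + 3 + 3 + 2 = 9 batteries.
One more battery must push some type to its target, so 9 + 1 = 10.

10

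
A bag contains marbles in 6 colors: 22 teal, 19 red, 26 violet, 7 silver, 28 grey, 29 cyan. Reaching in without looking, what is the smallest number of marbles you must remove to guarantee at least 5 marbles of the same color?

25

The worst case takes 4 marbles of each color without reaching 5 of any: 6 × 4 = 24.
The next marble must bring some color to 5, so 24 + 1 = 25.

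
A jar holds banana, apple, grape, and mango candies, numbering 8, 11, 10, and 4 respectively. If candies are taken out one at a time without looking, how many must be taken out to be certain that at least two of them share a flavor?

The worst case takes 1 candy of each flavor without reaching 2 of any: 4 × 1 = 4.
The next candy must bring some flavor to 2, so 4 + 1 = 5.

5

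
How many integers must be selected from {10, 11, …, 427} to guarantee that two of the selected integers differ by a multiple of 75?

Group the integers by remainder mod 75; there are 75 residue classes, each nonempty in this range.
Choosing one from each class (75 integers) avoids any shared remainder.
One more choice must repeat a class, so two differ by a multiple of 75. Hence 75 + 1 = 76.

76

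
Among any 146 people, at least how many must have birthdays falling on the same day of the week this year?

There are 7 days of the week, which serve as the pigeonholes.
If each of the 7 days of the week held at most 20, the total would be at most 7 × 20 = 140 < 146, a contradiction.
So at least one holds ⌈146/7⌉ = 21.

21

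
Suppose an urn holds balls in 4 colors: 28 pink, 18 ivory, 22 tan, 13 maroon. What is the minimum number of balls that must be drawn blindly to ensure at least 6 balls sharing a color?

21

The worst case takes 5 balls of each color without reaching 6 of any: 4 × 5 = 20.
The next ball must bring some color to 6, so 20 + 1 = 21.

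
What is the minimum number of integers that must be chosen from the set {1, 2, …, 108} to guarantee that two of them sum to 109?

55

Partition {1, …, 108} into 54 pairs: {1,108}, {2,107}, …, {54,55}.
Choosing 54 integers — say the integers 1 through 54 — takes one from each pair and avoids the property.
Choosing 55 forces two into the same pair by pigeonhole, and those sum to 109. So 55.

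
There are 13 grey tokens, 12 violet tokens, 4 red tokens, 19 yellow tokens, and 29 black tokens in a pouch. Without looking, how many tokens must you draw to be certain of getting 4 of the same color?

16

Treat the 5 colors as pigeonholes.
The worst case takes 3 tokens of each color without reaching 4 of any: 5 × 3 = 15.
The next token must bring some color to 4, so 15 + 1 = 16.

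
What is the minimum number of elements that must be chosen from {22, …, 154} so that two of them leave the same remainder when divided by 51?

Group the integers by remainder mod 51; there are 51 residue classes, each nonempty in this range.
Choosing one from each class (51 integers) avoids any shared remainder.
One more choice must repeat a class, so two differ by a multiple of 51. Hence 51 + 1 = 52.

52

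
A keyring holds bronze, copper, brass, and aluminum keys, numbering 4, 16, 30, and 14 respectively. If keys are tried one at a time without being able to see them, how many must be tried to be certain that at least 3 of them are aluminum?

The worst case draws every non-aluminum key first: 4 + 16 + 30 = 50.
The next 3 draws are then forced to be aluminum, giving 50 + 3 = 53.

53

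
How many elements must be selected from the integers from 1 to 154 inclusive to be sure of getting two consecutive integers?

78

Partition {1, …, 154} into 77 pairs: {1,2}, {3,4}, …, {153,154}.
Choosing 77 integers — say the 77 even numbers 2, 4, …, 154 — takes one from each pair and avoids the property.
Choosing 78 forces two into the same pair by pigeonhole, and those are consecutive. So 78.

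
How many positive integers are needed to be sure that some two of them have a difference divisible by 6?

Two integers differ by a multiple of 6 exactly when they share a remainder mod 6.
There are 6 residue classes mod 6, so 6 integers can all lie in distinct classes.
One more integer must repeat a residue, giving a difference divisible by 6. So n = 6 + 1 = 7.

7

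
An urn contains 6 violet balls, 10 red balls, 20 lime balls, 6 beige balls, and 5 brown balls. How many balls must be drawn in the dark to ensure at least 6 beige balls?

The worst case draws every non-beige ball first: 6 + 10 + 20 + 5 = 41.
The next 6 draws are then forced to be beige, giving 41 + 6 = 47.

47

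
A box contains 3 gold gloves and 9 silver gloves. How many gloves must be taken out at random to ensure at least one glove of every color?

The hardest color to obtain is gold: we could draw every other glove first — 12 − 3 = 9 gloves — without a single gold one.
The next draw must be gold, so 9 + 1 = 10.

10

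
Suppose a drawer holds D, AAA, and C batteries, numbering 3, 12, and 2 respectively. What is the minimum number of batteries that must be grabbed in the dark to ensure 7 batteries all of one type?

12

In the worst case we take at most 6 of each type, but all 3 D and all 2 C (fewer than 6), giving 3 + 6 + 2 = 11.
One more battery then forces some type to 7, so 11 + 1 = 12.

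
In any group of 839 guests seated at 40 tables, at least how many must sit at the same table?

The 839 guests fall into 40 tables.
If each of the 40 tables held at most 20, the total would be at most 40 × 20 = 800 < 839, a contradiction.
So at least one holds ⌈839/40⌉ = 21.

21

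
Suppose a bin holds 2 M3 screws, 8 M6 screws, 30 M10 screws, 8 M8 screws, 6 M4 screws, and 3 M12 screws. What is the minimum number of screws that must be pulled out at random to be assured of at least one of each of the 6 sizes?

56

The hardest size to obtain is M3: we could draw every other screw first — 57 − 2 = 55 screws — without a single M3 one.
The next draw must be M3, so 55 + 1 = 56.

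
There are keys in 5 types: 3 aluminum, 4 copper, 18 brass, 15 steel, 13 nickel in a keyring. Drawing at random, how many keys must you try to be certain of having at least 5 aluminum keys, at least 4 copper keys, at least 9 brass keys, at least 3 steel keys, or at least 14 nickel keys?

Each of the 5 types has its own threshold; avoid all of them simultaneously.
The worst case stops just short of every target: all 3 aluminum, 3 copper, 8 brass, 2 steel, 13 nickel — 3 + 3 + 8 + 2 + 13 = 29 keys.
One more key must push some type to its target, so 29 + 1 = 30.

30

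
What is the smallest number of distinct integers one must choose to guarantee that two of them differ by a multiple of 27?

Two integers differ by a multiple of 27 exactly when they share a remainder mod 27.
There are 27 residue classes mod 27, so 27 integers can all lie in distinct classes.
One more integer must repeat a residue, giving a difference divisible by 27. So n = 27 + 1 = 28.

28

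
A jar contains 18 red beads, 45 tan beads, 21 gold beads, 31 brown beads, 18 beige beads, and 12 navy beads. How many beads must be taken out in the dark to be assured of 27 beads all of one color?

122

In the worst case we take at most 26 of each color, but all 18 red, all 21 gold, all 18 beige, and all 12 navy (fewer than 26), giving 18 + 26 + 21 + 26 + 18 + 12 = 121.
One more bead then forces some color to 27, so 121 + 1 = 122.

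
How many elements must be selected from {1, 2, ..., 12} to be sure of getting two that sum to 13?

Partition {1, …, 12} into 6 pairs: {1,12}, {2,11}, …, {6,7}.
Choosing 6 integers — say the integers 1 through 6 — takes one from each pair and avoids the property.
Choosing 7 forces two into the same pair by pigeonhole, and those sum to 13. So 7.

7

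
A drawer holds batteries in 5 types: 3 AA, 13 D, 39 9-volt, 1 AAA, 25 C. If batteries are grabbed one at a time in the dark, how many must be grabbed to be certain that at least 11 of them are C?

The worst case draws every non-C battery first: 3 + 13 + 39 + 1 = 56.
The next 11 draws are then forced to be C, giving 56 + 11 = 67.

67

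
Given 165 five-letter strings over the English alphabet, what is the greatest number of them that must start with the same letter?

There are 26 possible first letters, which serve as the pigeonholes.
If each of the 26 possible first letters held at most 6, the total would be at most 26 × 6 = 156 < 165, a contradiction.
So at least one holds ⌈165/26⌉ = 7.

7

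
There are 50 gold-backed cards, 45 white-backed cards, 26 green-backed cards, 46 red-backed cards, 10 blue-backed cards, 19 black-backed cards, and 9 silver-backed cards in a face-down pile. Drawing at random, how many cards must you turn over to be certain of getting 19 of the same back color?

In the worst case we take at most 18 of each back color, but all 10 blue-backed and all 9 silver-backed (fewer than 18), giving 18 + 18 + 18 + 18 + 10 + 18 + 9 = 109.
One more card then forces some back color to 19, so 109 + 1 = 110.

110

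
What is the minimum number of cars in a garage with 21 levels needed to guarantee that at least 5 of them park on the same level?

There are 21 levels acting as pigeonholes.
With 21 × 4 = 84 cars we could place exactly 4 in each, with no class reaching 5.
One more forces some class to hold 5, so 84 + 1 = 85.

85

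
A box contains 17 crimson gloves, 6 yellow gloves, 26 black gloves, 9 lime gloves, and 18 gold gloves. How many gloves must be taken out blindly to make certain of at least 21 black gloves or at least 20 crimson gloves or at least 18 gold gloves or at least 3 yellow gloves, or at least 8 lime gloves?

Each of the 5 colors has its own threshold; avoid all of them simultaneously.
The worst case stops just short of every target: all 17 crimson, 2 yellow, 20 black, 7 lime, 17 gold — 17 + 2 + 20 + 7 + 17 = 63 gloves.
One more glove must push some color to its target, so 63 + 1 = 64.

64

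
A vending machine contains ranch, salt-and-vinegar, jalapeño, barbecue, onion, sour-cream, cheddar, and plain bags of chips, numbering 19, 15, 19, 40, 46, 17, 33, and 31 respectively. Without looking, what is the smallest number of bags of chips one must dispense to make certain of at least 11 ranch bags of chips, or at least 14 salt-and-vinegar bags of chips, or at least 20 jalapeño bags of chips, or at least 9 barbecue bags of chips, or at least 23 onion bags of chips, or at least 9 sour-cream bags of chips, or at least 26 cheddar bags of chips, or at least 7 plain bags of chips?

Each of the 8 flavors has its own threshold; avoid all of them simultaneously.
The worst case stops just short of every target: 10 ranch, 13 salt-and-vinegar, 19 jalapeño, 8 barbecue, 22 onion, 8 sour-cream, 25 cheddar, 6 plain — 10 + 13 + 19 + 8 + 22 + 8 + 25 + 6 = 111 bags of chips.
One more bag of chips must push some flavor to its target, so 111 + 1 = 112.

112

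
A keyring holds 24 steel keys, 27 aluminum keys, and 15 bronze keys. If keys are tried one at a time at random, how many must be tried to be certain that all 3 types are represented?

The hardest type to obtain is bronze: we could draw every other key first — 66 − 15 = 51 keys — without a single bronze one.
The next draw must be bronze, so 51 + 1 = 52.

52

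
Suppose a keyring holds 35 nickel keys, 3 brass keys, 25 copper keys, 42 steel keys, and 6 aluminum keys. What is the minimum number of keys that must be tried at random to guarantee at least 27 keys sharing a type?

87

In the worst case we take at most 26 of each type, but all 3 brass, all 25 copper, and all 6 aluminum (fewer than 26), giving 26 + 3 + 25 + 26 + 6 = 86.
One more key then forces some type to 27, so 86 + 1 = 87.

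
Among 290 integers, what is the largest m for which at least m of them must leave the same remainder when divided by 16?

19

If each of the 16 residue classes modulo 16 held at most 18, the total would be at most 16 × 18 = 288 < 290, a contradiction.
So at least one holds ⌈290/16⌉ = 19.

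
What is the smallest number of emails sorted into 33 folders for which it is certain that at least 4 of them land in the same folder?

There are 33 folders acting as pigeonholes.
With 33 × 3 = 99 emails we could place exactly 3 in each, with no class reaching 4.
One more forces some class to hold 4, so 99 + 1 = 100.

100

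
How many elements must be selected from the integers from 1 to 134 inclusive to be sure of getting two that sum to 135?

Partition {1, …, 134} into 67 pairs: {1,134}, {2,133}, …, {67,68}.
Choosing 67 integers — say the integers 1 through 67 — takes one from each pair and avoids the property.
Choosing 68 forces two into the same pair by pigeonhole, and those sum to 135. So 68.

68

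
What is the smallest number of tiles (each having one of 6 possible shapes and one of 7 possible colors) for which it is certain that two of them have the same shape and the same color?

43

There are 6 × 7 = 42 (shape, color) combinations acting as pigeonholes.
With 42 tiles we could place one in each, avoiding any repeat.
One more forces some (shape, color) pair to hold 2, so 42 + 1 = 43.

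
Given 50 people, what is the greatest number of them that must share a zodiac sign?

5

There are 12 zodiac signs, which serve as the pigeonholes.
If each of the 12 zodiac signs held at most 4, the total would be at most 12 × 4 = 48 < 50, a contradiction.
So at least one holds ⌈50/12⌉ = 5.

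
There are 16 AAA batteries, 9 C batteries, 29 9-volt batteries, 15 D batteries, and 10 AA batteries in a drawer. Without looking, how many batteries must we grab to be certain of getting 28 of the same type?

In the worst case we take at most 27 of each type, but all 16 AAA, all 9 C, all 15 D, and all 10 AA (fewer than 27), giving 16 + 9 + 27 + 15 + 10 = 77.
One more battery then forces some type to 28, so 77 + 1 = 78.

78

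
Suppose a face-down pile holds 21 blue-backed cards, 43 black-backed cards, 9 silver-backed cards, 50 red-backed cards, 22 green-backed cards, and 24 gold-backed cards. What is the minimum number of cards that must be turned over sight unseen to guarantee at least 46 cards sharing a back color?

In the worst case we take at most 45 of each back color, but all 21 blue-backed, all 43 black-backed, all 9 silver-backed, all 22 green-backed, and all 24 gold-backed (fewer than 45), giving 21 + 43 + 9 + 45 + 22 + 24 = 164.
One more card then forces some back color to 46, so 164 + 1 = 165.

165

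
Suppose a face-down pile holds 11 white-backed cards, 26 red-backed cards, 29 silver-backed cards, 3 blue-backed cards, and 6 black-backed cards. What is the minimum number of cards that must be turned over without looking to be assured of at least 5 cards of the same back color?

Treat the 5 back colors as pigeonholes.
In the worst case we take at most 4 of each back color, but all 3 blue-backed (fewer than 4), giving 4 + 4 + 4 + 3 + 4 = 19.
One more card then forces some back color to 5, so 19 + 1 = 20.

20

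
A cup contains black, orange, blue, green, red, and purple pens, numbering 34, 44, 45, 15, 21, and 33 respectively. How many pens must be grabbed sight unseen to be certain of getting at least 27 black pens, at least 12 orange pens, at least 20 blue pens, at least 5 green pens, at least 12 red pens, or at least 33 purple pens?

The worst case stops just short of every target: 26 black, 11 orange, 19 blue, 4 green, 11 red, 32 purple — 26 + 11 + 19 + 4 + 11 + 32 = 103 pens.
One more pen must push some ink color to its target, so 103 + 1 = 104.

104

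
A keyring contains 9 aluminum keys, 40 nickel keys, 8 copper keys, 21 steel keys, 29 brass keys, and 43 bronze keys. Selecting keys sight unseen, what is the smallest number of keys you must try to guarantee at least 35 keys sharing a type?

In the worst case we take at most 34 of each type, but all 9 aluminum, all 8 copper, all 21 steel, and all 29 brass (fewer than 34), giving 9 + 34 + 8 + 21 + 29 + 34 = 135.
One more key then forces some type to 35, so 135 + 1 = 136.

136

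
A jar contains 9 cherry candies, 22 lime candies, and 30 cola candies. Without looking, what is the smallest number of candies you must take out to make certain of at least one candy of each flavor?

The hardest flavor to obtain is cherry: we could draw every other candy first — 61 − 9 = 52 candies — without a single cherry one.
The next draw must be cherry, so 52 + 1 = 53.

53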